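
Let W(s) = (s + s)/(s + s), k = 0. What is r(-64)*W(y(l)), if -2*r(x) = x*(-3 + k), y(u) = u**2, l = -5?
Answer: -96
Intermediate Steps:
r(x) = 3*x/2 (r(x) = -x*(-3 + 0)/2 = -x*(-3)/2 = -(-3)*x/2 = 3*x/2)
W(s) = 1 (W(s) = (2*s)/((2*s)) = (2*s)*(1/(2*s)) = 1)
r(-64)*W(y(l)) = ((3/2)*(-64))*1 = -96*1 = -96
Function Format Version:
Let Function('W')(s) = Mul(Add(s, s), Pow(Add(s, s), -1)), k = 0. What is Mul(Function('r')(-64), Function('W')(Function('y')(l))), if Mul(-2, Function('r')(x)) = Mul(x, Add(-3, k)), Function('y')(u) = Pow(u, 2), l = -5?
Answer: -96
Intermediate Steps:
Function('r')(x) = Mul(Rational(3, 2), x) (Function('r')(x) = Mul(Rational(-1, 2), Mul(x, Add(-3, 0))) = Mul(Rational(-1, 2), Mul(x, -3)) = Mul(Rational(-1, 2), Mul(-3, x)) = Mul(Rational(3, 2), x))
Function('W')(s) = 1 (Function('W')(s) = Mul(Mul(2, s), Pow(Mul(2, s), -1)) = Mul(Mul(2, s), Mul(Rational(1, 2), Pow(s, -1))) = 1)
Mul(Function('r')(-64), Function('W')(Function('y')(l))) = Mul(Mul(Rational(3, 2), -64), 1) = Mul(-96, 1) = -96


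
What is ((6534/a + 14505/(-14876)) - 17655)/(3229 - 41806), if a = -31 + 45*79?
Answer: 77123533713/168526916404 ≈ 0.45763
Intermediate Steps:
a = 3524 (a = -31 + 3555 = 3524)
((6534/a + 14505/(-14876)) - 17655)/(3229 - 41806) = ((6534/3524 + 14505/(-14876)) - 17655)/(3229 - 41806) = ((6534*(1/3524) + 14505*(-1/14876)) - 17655)/(-38577) = ((3267/1762 - 14505/14876) - 17655)*(-1/38577) = (11521041/13105756 - 17655)*(-1/38577) = -231370601139/13105756*(-1/38577) = 77123533713/168526916404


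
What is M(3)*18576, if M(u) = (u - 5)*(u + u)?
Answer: -222912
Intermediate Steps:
M(u) = 2*u*(-5 + u) (M(u) = (-5 + u)*(2*u) = 2*u*(-5 + u))
M(3)*18576 = (2*3*(-5 + 3))*18576 = (2*3*(-2))*18576 = -12*18576 = -222912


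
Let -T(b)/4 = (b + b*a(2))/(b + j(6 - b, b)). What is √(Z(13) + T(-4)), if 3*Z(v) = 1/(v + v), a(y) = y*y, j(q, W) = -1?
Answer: I*√97266/78 ≈ 3.9984*I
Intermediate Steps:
a(y) = y²
Z(v) = 1/(6*v) (Z(v) = 1/(3*(v + v)) = 1/(3*((2*v))) = (1/(2*v))/3 = 1/(6*v))
T(b) = -20*b/(-1 + b) (T(b) = -4*(b + b*2²)/(b - 1) = -4*(b + b*4)/(-1 + b) = -4*(b + 4*b)/(-1 + b) = -4*5*b/(-1 + b) = -20*b/(-1 + b))
√(Z(13) + T(-4)) = √((⅙)/13 - 20*(-4)/(-1 - 4)) = √((⅙)*(1/13) - 20*(-4)/(-5)) = √(1/78 - 20*(-4)*(-⅕)) = √(1/78 - 16) = √(-1247/78) = I*√97266/78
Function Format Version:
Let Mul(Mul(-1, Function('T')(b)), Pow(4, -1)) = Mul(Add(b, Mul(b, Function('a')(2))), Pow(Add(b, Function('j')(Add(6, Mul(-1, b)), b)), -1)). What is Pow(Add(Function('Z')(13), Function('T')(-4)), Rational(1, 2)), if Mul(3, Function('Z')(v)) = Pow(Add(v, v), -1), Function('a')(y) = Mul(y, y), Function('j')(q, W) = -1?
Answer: Mul(Rational(1, 78), I, Pow(97266, Rational(1, 2))) ≈ Mul(3.9984, I)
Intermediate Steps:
Function('a')(y) = Pow(y, 2)
Function('Z')(v) = Mul(Rational(1, 6), Pow(v, -1)) (Function('Z')(v) = Mul(Rational(1, 3), Pow(Add(v, v), -1)) = Mul(Rational(1, 3), Pow(Mul(2, v), -1)) = Mul(Rational(1, 3), Mul(Rational(1, 2), Pow(v, -1))) = Mul(Rational(1, 6), Pow(v, -1)))
Function('T')(b) = Mul(-20, b, Pow(Add(-1, b), -1)) (Function('T')(b) = Mul(-4, Mul(Add(b, Mul(b, Pow(2, 2))), Pow(Add(b, -1), -1))) = Mul(-4, Mul(Add(b, Mul(b, 4)), Pow(Add(-1, b), -1))) = Mul(-4, Mul(Add(b, Mul(4, b)), Pow(Add(-1, b), -1))) = Mul(-4, Mul(Mul(5, b), Pow(Add(-1, b), -1))) = Mul(-4, Mul(5, b, Pow(Add(-1, b), -1))) = Mul(-20, b, Pow(Add(-1, b), -1)))
Pow(Add(Function('Z')(13), Function('T')(-4)), Rational(1, 2)) = Pow(Add(Mul(Rational(1, 6), Pow(13, -1)), Mul(-20, -4, Pow(Add(-1, -4), -1))), Rational(1, 2)) = Pow(Add(Mul(Rational(1, 6), Rational(1, 13)), Mul(-20, -4, Pow(-5, -1))), Rational(1, 2)) = Pow(Add(Rational(1, 78), Mul(-20, -4, Rational(-1, 5))), Rational(1, 2)) = Pow(Add(Rational(1, 78), -16), Rational(1, 2)) = Pow(Rational(-1247, 78), Rational(1, 2)) = Mul(Rational(1, 78), I, Pow(97266, Rational(1, 2)))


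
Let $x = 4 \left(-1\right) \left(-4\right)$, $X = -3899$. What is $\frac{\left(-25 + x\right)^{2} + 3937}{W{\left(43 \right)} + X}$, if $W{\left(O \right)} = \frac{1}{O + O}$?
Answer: $- \frac{345548}{335313} \approx -1.0305$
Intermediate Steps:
$W{\left(O \right)} = \frac{1}{2 O}$
$x = 16$ ($x = \left(-4\right) \left(-4\right) = 16$)
$\frac{\left(-25 + x\right)^{2} + 3937}{W{\left(43 \right)} + X} = \frac{\left(-25 + 16\right)^{2} + 3937}{\frac{1}{2 \cdot 43} - 3899} = \frac{\left(-9\right)^{2} + 3937}{\frac{1}{2} \cdot \frac{1}{43} - 3899} = \frac{81 + 3937}{\frac{1}{86} - 3899} = \frac{4018}{- \frac{335313}{86}} = 4018 \left(- \frac{86}{335313}\right) = - \frac{345548}{335313}$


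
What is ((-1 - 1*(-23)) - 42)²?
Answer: 400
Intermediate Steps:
((-1 - 1*(-23)) - 42)² = ((-1 + 23) - 42)² = (22 - 42)² = (-20)² = 400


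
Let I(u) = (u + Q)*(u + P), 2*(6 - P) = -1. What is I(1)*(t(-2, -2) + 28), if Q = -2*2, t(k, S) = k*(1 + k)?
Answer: -675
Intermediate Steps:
P = 13/2 (P = 6 - 1/2*(-1) = 6 + 1/2 = 13/2 ≈ 6.5000)
Q = -4
I(u) = (-4 + u)*(13/2 + u) (I(u) = (u - 4)*(u + 13/2) = (-4 + u)*(13/2 + u))
I(1)*(t(-2, -2) + 28) = (-26 + 1**2 + (5/2)*1)*(-2*(1 - 2) + 28) = (-26 + 1 + 5/2)*(-2*(-1) + 28) = -45*(2 + 28)/2 = -45/2*30 = -675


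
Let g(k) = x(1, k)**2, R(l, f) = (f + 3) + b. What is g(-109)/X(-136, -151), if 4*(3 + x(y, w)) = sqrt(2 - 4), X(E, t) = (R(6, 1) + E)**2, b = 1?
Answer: (12 - I*sqrt(2))**2/274576 ≈ 0.00051716 - 0.00012361*I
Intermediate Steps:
R(l, f) = 4 + f (R(l, f) = (f + 3) + 1 = (3 + f) + 1 = 4 + f)
X(E, t) = (5 + E)**2 (X(E, t) = ((4 + 1) + E)**2 = (5 + E)**2)
x(y, w) = -3 + I*sqrt(2)/4 (x(y, w) = -3 + sqrt(2 - 4)/4 = -3 + sqrt(-2)/4 = -3 + (I*sqrt(2))/4 = -3 + I*sqrt(2)/4)
g(k) = (-3 + I*sqrt(2)/4)**2
g(-109)/X(-136, -151) = ((12 - I*sqrt(2))**2/16)/((5 - 136)**2) = ((12 - I*sqrt(2))**2/16)/((-131)**2) = ((12 - I*sqrt(2))**2/16)/17161 = ((12 - I*sqrt(2))**2/16)*(1/17161) = (12 - I*sqrt(2))**2/274576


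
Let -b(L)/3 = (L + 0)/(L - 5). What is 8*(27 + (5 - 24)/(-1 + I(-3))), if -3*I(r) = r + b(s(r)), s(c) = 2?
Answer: 444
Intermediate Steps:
b(L) = -3*L/(-5 + L) (b(L) = -3*(L + 0)/(L - 5) = -3*L/(-5 + L))
I(r) = -⅔ - r/3 (I(r) = -(r - 3*2/(-5 + 2))/3 = -(r - 3*2/(-3))/3 = -(r - 3*2*(-⅓))/3 = -(r + 2)/3 = -(2 + r)/3 = -⅔ - r/3)
8*(27 + (5 - 24)/(-1 + I(-3))) = 8*(27 + (5 - 24)/(-1 + (-⅔ - ⅓*(-3)))) = 8*(27 - 19/(-1 + (-⅔ + 1))) = 8*(27 - 19/(-1 + ⅓)) = 8*(27 - 19/(-⅔)) = 8*(27 - 19*(-3/2)) = 8*(27 + 57/2) = 8*(111/2) = 444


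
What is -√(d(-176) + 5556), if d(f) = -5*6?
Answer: -3*√614 ≈ -74.337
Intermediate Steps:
d(f) = -30
-√(d(-176) + 5556) = -√(-30 + 5556) = -√5526 = -3*√614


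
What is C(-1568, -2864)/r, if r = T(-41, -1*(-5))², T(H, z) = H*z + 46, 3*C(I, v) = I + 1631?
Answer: 7/8427 ≈ 0.00083066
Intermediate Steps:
C(I, v) = 1631/3 + I/3 (C(I, v) = (I + 1631)/3 = (1631 + I)/3 = 1631/3 + I/3)
T(H, z) = 46 + H*z
r = 25281 (r = (46 - (-41)*(-5))² = (46 - 41*5)² = (46 - 205)² = (-159)² = 25281)
C(-1568, -2864)/r = (1631/3 + (⅓)*(-1568))/25281 = (1631/3 - 1568/3)*(1/25281) = 21*(1/25281) = 7/8427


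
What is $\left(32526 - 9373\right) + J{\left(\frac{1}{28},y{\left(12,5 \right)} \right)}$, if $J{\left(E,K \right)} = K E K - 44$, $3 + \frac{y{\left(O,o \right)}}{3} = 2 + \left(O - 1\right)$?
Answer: $\frac{161988}{7} \approx 23141.0$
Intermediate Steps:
$y{\left(O,o \right)} = -6 + 3 O$ ($y{\left(O,o \right)} = -9 + 3 \left(2 + \left(O - 1\right)\right) = -9 + 3 \left(2 + \left(-1 + O\right)\right) = -9 + 3 \left(1 + O\right) = -9 + \left(3 + 3 O\right) = -6 + 3 O$)
$J{\left(E,K \right)} = -44 + E K^{2}$ ($J{\left(E,K \right)} = E K K - 44 = E K^{2} - 44 = -44 + E K^{2}$)
$\left(32526 - 9373\right) + J{\left(\frac{1}{28},y{\left(12,5 \right)} \right)} = \left(32526 - 9373\right) - \left(44 - \frac{\left(-6 + 3 \cdot 12\right)^{2}}{28}\right) = 23153 - \left(44 - \frac{\left(-6 + 36\right)^{2}}{28}\right) = 23153 - \left(44 - \frac{30^{2}}{28}\right) = 23153 + \left(-44 + \frac{1}{28} \cdot 900\right) = 23153 + \left(-44 + \frac{225}{7}\right) = 23153 - \frac{83}{7} = \frac{161988}{7}$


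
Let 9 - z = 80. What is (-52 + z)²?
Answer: 15129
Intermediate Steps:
z = -71 (z = 9 - 1*80 = 9 - 80 = -71)
(-52 + z)² = (-52 - 71)² = (-123)² = 15129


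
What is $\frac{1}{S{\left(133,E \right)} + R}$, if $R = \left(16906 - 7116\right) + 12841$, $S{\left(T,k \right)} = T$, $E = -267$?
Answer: $\frac{1}{22764} \approx 4.3929 \cdot 10^{-5}$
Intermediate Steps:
$R = 22631$ ($R = 9790 + 12841 = 22631$)
$\frac{1}{S{\left(133,E \right)} + R} = \frac{1}{133 + 22631} = \frac{1}{22764}$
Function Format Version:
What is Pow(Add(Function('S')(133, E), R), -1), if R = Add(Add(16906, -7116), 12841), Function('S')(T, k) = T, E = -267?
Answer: Rational(1, 22764) ≈ 4.3929e-5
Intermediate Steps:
R = 22631 (R = Add(9790, 12841) = 22631)
Pow(Add(Function('S')(133, E), R), -1) = Pow(Add(133, 22631), -1) = Pow(22764, -1) = Rational(1, 22764)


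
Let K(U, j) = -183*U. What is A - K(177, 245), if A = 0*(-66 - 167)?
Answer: 32391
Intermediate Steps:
A = 0 (A = 0*(-233) = 0)
A - K(177, 245) = 0 - (-183)*177 = 0 - 1*(-32391) = 0 + 32391 = 32391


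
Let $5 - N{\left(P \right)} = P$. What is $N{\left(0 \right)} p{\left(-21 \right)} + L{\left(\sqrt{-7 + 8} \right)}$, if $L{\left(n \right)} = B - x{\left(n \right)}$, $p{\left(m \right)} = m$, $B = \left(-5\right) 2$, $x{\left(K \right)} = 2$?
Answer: $-117$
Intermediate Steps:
$B = -10$
$N{\left(P \right)} = 5 - P$
$L{\left(n \right)} = -12$ ($L{\left(n \right)} = -10 - 2 = -12$)
$N{\left(0 \right)} p{\left(-21 \right)} + L{\left(\sqrt{-7 + 8} \right)} = \left(5 - 0\right) \left(-21\right) - 12 = \left(5 + 0\right) \left(-21\right) - 12 = 5 \left(-21\right) - 12 = -105 - 12 = -117$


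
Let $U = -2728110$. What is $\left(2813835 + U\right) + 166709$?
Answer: $252434$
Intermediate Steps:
$\left(2813835 + U\right) + 166709 = \left(2813835 - 2728110\right) + 166709 = 85725 + 166709 = 252434$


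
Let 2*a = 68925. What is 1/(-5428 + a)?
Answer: 2/58069 ≈ 3.4442e-5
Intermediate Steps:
a = 68925/2 (a = (½)*68925 = 68925/2 ≈ 34463.)
1/(-5428 + a) = 1/(-5428 + 68925/2) = 1/(58069/2) = 2/58069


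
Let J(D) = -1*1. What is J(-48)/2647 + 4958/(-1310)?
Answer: -6562568/1733785 ≈ -3.7851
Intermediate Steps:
J(D) = -1
J(-48)/2647 + 4958/(-1310) = -1/2647 + 4958/(-1310) = -1*1/2647 + 4958*(-1/1310) = -1/2647 - 2479/655 = -6562568/1733785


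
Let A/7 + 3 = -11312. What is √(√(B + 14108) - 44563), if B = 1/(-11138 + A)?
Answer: √(-363716862412387 + 90343*√115147487621749)/90343 ≈ 210.82*I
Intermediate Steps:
A = -79205 (A = -21 + 7*(-11312) = -21 - 79184 = -79205)
B = -1/90343 (B = 1/(-11138 - 79205) = 1/(-90343) = -1/90343 ≈ -1.1069e-5)
√(√(B + 14108) - 44563) = √(√(-1/90343 + 14108) - 44563) = √(√(1274559043/90343) - 44563) = √(√115147487621749/90343 - 44563) = √(-44563 + √115147487621749/90343)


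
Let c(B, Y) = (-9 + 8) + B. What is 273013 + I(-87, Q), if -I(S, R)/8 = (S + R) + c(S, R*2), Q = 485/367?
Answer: 100705691/367 ≈ 2.7440e+5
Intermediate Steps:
c(B, Y) = -1 + B
Q = 485/367 (Q = 485*(1/367) = 485/367 ≈ 1.3215)
I(S, R) = 8 - 16*S - 8*R (I(S, R) = -8*((S + R) + (-1 + S)) = -8*((R + S) + (-1 + S)) = -8*(-1 + R + 2*S) = 8 - 16*S - 8*R)
273013 + I(-87, Q) = 273013 + (8 - 16*(-87) - 8*485/367) = 273013 + (8 + 1392 - 3880/367) = 273013 + 509920/367 = 100705691/367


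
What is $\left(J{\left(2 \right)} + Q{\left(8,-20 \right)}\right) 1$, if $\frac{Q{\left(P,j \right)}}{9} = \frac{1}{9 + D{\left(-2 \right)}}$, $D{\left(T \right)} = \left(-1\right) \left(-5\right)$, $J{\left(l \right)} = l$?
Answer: $\frac{37}{14} \approx 2.6429$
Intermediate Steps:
$D{\left(T \right)} = 5$
$Q{\left(P,j \right)} = \frac{9}{14}$ ($Q{\left(P,j \right)} = \frac{9}{9 + 5} = \frac{9}{14}$)
$\left(J{\left(2 \right)} + Q{\left(8,-20 \right)}\right) 1 = \left(2 + \frac{9}{14}\right) 1 = \frac{37}{14} \cdot 1 = \frac{37}{14}$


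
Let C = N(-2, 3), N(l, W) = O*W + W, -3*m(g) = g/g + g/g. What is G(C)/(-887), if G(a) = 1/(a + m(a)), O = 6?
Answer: -3/54107 ≈ -5.5446e-5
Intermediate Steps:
m(g) = -⅔ (m(g) = -(g/g + g/g)/3 = -(1 + 1)/3 = -⅓*2 = -⅔)
N(l, W) = 7*W (N(l, W) = 6*W + W = 7*W)
C = 21 (C = 7*3 = 21)
G(a) = 1/(-⅔ + a) (G(a) = 1/(a - ⅔) = 1/(-⅔ + a))
G(C)/(-887) = (3/(-2 + 3*21))/(-887) = (3/(-2 + 63))*(-1/887) = (3/61)*(-1/887) = -3/54107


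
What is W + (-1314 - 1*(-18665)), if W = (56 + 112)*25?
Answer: 21551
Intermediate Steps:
W = 4200 (W = 168*25 = 4200)
W + (-1314 - 1*(-18665)) = 4200 + (-1314 - 1*(-18665)) = 4200 + (-1314 + 18665) = 4200 + 17351 = 21551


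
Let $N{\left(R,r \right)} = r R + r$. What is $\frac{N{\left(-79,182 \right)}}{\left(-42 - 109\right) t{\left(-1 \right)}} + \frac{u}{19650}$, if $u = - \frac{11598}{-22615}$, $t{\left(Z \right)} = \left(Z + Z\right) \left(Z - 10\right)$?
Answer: $\frac{525710369963}{123020511625} \approx 4.2734$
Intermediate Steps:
$t{\left(Z \right)} = 2 Z \left(-10 + Z\right)$
$u = \frac{11598}{22615}$ ($u = \left(-11598\right) \left(- \frac{1}{22615}\right) = \frac{11598}{22615} \approx 0.51285$)
$N{\left(R,r \right)} = r + R r$ ($N{\left(R,r \right)} = R r + r = r + R r$)
$\frac{N{\left(-79,182 \right)}}{\left(-42 - 109\right) t{\left(-1 \right)}} + \frac{u}{19650} = \frac{182 \left(1 - 79\right)}{\left(-42 - 109\right) 2 \left(-1\right) \left(-10 - 1\right)} + \frac{11598}{22615 \cdot 19650} = \frac{182 \left(-78\right)}{\left(-151\right) 2 \left(-1\right) \left(-11\right)} + \frac{11598}{22615} \cdot \frac{1}{19650} = - \frac{14196}{\left(-151\right) 22} + \frac{1933}{74064125} = - \frac{14196}{-3322} + \frac{1933}{74064125} = \left(-14196\right) \left(- \frac{1}{3322}\right) + \frac{1933}{74064125} = \frac{7098}{1661} + \frac{1933}{74064125} = \frac{525710369963}{123020511625}$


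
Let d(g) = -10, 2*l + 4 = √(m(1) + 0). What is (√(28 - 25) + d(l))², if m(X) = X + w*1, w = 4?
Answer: (10 - √3)² ≈ 68.359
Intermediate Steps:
m(X) = 4 + X (m(X) = X + 4*1 = X + 4 = 4 + X)
l = -2 + √5/2 (l = -2 + √((4 + 1) + 0)/2 = -2 + √(5 + 0)/2 = -2 + √5/2 ≈ -0.88197)
(√(28 - 25) + d(l))² = (√(28 - 25) - 10)² = (√3 - 10)² = (-10 + √3)²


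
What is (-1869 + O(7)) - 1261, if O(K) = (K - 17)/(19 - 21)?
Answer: -3125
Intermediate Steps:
O(K) = 17/2 - K/2 (O(K) = (-17 + K)/(-2) = (-17 + K)*(-1/2) = 17/2 - K/2)
(-1869 + O(7)) - 1261 = (-1869 + (17/2 - 1/2*7)) - 1261 = (-1869 + (17/2 - 7/2)) - 1261 = (-1869 + 5) - 1261 = -1864 - 1261 = -3125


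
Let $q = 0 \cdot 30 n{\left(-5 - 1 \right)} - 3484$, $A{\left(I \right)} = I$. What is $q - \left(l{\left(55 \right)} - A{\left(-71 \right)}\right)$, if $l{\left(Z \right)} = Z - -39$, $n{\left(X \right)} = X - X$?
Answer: $-3649$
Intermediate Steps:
$n{\left(X \right)} = 0$
$l{\left(Z \right)} = 39 + Z$ ($l{\left(Z \right)} = Z + 39 = 39 + Z$)
$q = -3484$ ($q = 0 \cdot 30 \cdot 0 - 3484 = 0 \cdot 0 - 3484 = 0 - 3484 = -3484$)
$q - \left(l{\left(55 \right)} - A{\left(-71 \right)}\right) = -3484 - \left(\left(39 + 55\right) - -71\right) = -3484 - \left(94 + 71\right) = -3484 - 165 = -3649$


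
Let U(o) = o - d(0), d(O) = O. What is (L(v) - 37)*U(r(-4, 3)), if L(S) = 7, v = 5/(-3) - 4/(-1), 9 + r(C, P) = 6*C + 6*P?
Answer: 450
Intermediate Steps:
r(C, P) = -9 + 6*C + 6*P (r(C, P) = -9 + (6*C + 6*P) = -9 + 6*C + 6*P)
v = 7/3 (v = 5*(-⅓) - 4*(-1) = -5/3 + 4 = 7/3 ≈ 2.3333)
U(o) = o (U(o) = o - 1*0 = o + 0 = o)
(L(v) - 37)*U(r(-4, 3)) = (7 - 37)*(-9 + 6*(-4) + 6*3) = -30*(-9 - 24 + 18) = -30*(-15) = 450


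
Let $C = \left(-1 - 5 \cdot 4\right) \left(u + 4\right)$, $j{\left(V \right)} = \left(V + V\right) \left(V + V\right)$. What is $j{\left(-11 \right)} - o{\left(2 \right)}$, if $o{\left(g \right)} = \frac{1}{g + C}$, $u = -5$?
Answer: $\frac{11131}{23} \approx 483.96$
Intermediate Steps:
$j{\left(V \right)} = 4 V^{2}$ ($j{\left(V \right)} = 2 V 2 V = 4 V^{2}$)
$C = 21$ ($C = \left(-1 - 5 \cdot 4\right) \left(-5 + 4\right) = \left(-1 - 20\right) \left(-1\right) = \left(-21\right) \left(-1\right) = 21$)
$o{\left(g \right)} = \frac{1}{21 + g}$ ($o{\left(g \right)} = \frac{1}{g + 21} = \frac{1}{21 + g}$)
$j{\left(-11 \right)} - o{\left(2 \right)} = 4 \left(-11\right)^{2} - \frac{1}{21 + 2} = 4 \cdot 121 - \frac{1}{23} = 484 - \frac{1}{23} = \frac{11131}{23}$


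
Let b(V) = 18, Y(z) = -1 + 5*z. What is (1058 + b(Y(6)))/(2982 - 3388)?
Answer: -538/203 ≈ -2.6502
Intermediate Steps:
(1058 + b(Y(6)))/(2982 - 3388) = (1058 + 18)/(2982 - 3388) = 1076/(-406) = 1076*(-1/406) = -538/203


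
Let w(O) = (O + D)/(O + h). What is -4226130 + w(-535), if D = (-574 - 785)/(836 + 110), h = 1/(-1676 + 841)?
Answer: -1785973930522865/422602796 ≈ -4.2261e+6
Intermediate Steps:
h = -1/835 (h = 1/(-835) = -1/835 ≈ -0.0011976)
D = -1359/946 ≈ -1.4366
w(O) = (-1359/946 + O)/(-1/835 + O) (w(O) = (O - 1359/946)/(O - 1/835) = (-1359/946 + O)/(-1/835 + O))
-4226130 + w(-535) = -4226130 + 835*(-1359 + 946*(-535))/(946*(-1 + 835*(-535))) = -4226130 + 835*(-1359 - 506110)/(946*(-1 - 446725)) = -4226130 + (835/946)*(-507469)/(-446726) = -4226130 + (835/946)*(-1/446726)*(-507469) = -4226130 + 423736615/422602796 = -1785973930522865/422602796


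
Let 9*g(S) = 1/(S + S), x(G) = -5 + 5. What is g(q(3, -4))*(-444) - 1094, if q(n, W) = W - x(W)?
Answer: -6527/6 ≈ -1087.8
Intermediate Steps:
x(G) = 0
q(n, W) = W (q(n, W) = W - 1*0 = W + 0 = W)
g(S) = 1/(18*S) (g(S) = 1/(9*(S + S)) = 1/(9*((2*S))) = (1/(2*S))/9 = 1/(18*S))
g(q(3, -4))*(-444) - 1094 = ((1/18)/(-4))*(-444) - 1094 = ((1/18)*(-¼))*(-444) - 1094 = -1/72*(-444) - 1094 = 37/6 - 1094 = -6527/6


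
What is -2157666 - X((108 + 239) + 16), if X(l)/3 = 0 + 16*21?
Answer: -2158674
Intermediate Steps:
X(l) = 1008 (X(l) = 3*(0 + 16*21) = 3*(0 + 336) = 3*336 = 1008)
-2157666 - X((108 + 239) + 16) = -2157666 - 1*1008 = -2157666 - 1008 = -2158674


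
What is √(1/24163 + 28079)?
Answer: √16393940151114/24163 ≈ 167.57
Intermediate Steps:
√(1/24163 + 28079) = √(678472878/24163) = √16393940151114/24163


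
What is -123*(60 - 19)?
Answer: -5043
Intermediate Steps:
-123*(60 - 19) = -123*41 = -5043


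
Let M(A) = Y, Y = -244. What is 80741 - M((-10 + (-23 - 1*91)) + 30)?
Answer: 80985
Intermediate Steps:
M(A) = -244
80741 - M((-10 + (-23 - 1*91)) + 30) = 80741 - 1*(-244) = 80741 + 244 = 80985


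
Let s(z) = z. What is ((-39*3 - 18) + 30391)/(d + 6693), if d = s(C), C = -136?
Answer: 30256/6557 ≈ 4.6143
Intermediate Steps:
d = -136
((-39*3 - 18) + 30391)/(d + 6693) = ((-39*3 - 18) + 30391)/(-136 + 6693) = ((-117 - 18) + 30391)/6557 = (-135 + 30391)*(1/6557) = 30256*(1/6557) = 30256/6557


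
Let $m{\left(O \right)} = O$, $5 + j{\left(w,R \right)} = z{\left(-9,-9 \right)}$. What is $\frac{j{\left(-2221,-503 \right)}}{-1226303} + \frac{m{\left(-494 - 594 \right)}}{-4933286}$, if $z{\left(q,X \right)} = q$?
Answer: $\frac{701641834}{3024851710829} \approx 0.00023196$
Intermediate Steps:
$j{\left(w,R \right)} = -14$ ($j{\left(w,R \right)} = -5 - 9 = -14$)
$\frac{j{\left(-2221,-503 \right)}}{-1226303} + \frac{m{\left(-494 - 594 \right)}}{-4933286} = - \frac{14}{-1226303} + \frac{-494 - 594}{-4933286} = \left(-14\right) \left(- \frac{1}{1226303}\right) + \left(-494 - 594\right) \left(- \frac{1}{4933286}\right) = \frac{14}{1226303} - - \frac{544}{2466643} = \frac{14}{1226303} + \frac{544}{2466643} = \frac{701641834}{3024851710829}$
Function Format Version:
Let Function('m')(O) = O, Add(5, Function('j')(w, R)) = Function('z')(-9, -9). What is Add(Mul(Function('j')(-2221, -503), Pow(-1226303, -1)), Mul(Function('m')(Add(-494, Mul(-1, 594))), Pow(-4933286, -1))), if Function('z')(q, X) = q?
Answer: Rational(701641834, 3024851710829) ≈ 0.00023196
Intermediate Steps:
Function('j')(w, R) = -14 (Function('j')(w, R) = Add(-5, -9) = -14)
Add(Mul(Function('j')(-2221, -503), Pow(-1226303, -1)), Mul(Function('m')(Add(-494, Mul(-1, 594))), Pow(-4933286, -1))) = Add(Mul(-14, Pow(-1226303, -1)), Mul(Add(-494, Mul(-1, 594)), Pow(-4933286, -1))) = Add(Mul(-14, Rational(-1, 1226303)), Mul(Add(-494, -594), Rational(-1, 4933286))) = Add(Rational(14, 1226303), Mul(-1088, Rational(-1, 4933286))) = Add(Rational(14, 1226303), Rational(544, 2466643)) = Rational(701641834, 3024851710829)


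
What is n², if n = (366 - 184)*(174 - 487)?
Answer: 3245125156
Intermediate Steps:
n = -56966 (n = 182*(-313) = -56966)
n² = (-56966)² = 3245125156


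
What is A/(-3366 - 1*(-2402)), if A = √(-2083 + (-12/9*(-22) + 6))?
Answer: -I*√18429/2892 ≈ -0.046941*I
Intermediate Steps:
A = I*√18429/3 (A = √(-2083 + (-12*⅑*(-22) + 6)) = √(-2083 + (-4/3*(-22) + 6)) = √(-2083 + (88/3 + 6)) = √(-2083 + 106/3) = √(-6143/3) = I*√18429/3 ≈ 45.251*I)
A/(-3366 - 1*(-2402)) = (I*√18429/3)/(-3366 - 1*(-2402)) = (I*√18429/3)/(-3366 + 2402) = (I*√18429/3)/(-964) = (I*√18429/3)*(-1/964) = -I*√18429/2892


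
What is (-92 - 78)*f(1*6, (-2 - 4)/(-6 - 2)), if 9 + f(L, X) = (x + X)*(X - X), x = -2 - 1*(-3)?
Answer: 1530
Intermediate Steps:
x = 1 (x = -2 + 3 = 1)
f(L, X) = -9 (f(L, X) = -9 + (1 + X)*(X - X) = -9 + (1 + X)*0 = -9 + 0 = -9)
(-92 - 78)*f(1*6, (-2 - 4)/(-6 - 2)) = (-92 - 78)*(-9) = -170*(-9) = 1530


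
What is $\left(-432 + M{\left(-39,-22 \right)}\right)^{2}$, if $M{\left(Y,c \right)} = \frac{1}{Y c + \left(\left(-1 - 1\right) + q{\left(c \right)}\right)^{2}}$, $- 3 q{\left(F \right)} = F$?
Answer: $\frac{11878272641169}{63648484} \approx 1.8662 \cdot 10^{5}$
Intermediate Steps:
$q{\left(F \right)} = - \frac{F}{3}$
$M{\left(Y,c \right)} = \frac{1}{\left(-2 - \frac{c}{3}\right)^{2} + Y c}$ ($M{\left(Y,c \right)} = \frac{1}{Y c + \left(\left(-1 - 1\right) - \frac{c}{3}\right)^{2}} = \frac{1}{Y c + \left(-2 - \frac{c}{3}\right)^{2}} = \frac{1}{\left(-2 - \frac{c}{3}\right)^{2} + Y c}$)
$\left(-432 + M{\left(-39,-22 \right)}\right)^{2} = \left(-432 + \frac{9}{\left(6 - 22\right)^{2} + 9 \left(-39\right) \left(-22\right)}\right)^{2} = \left(-432 + \frac{9}{\left(-16\right)^{2} + 7722}\right)^{2} = \left(-432 + \frac{9}{256 + 7722}\right)^{2} = \left(-432 + \frac{9}{7978}\right)^{2} = \left(- \frac{3446487}{7978}\right)^{2} = \frac{11878272641169}{63648484}$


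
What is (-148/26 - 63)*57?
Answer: -50901/13 ≈ -3915.5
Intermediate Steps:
(-148/26 - 63)*57 = (-148*1/26 - 63)*57 = (-74/13 - 63)*57 = -893/13*57 = -50901/13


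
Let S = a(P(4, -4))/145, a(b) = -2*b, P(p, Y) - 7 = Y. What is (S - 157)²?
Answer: 518518441/21025 ≈ 24662.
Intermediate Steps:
P(p, Y) = 7 + Y
S = -6/145 (S = -2*(7 - 4)/145 = -2*3*(1/145) = -6*1/145 = -6/145 ≈ -0.041379)
(S - 157)² = (-6/145 - 157)² = (-22771/145)² = 518518441/21025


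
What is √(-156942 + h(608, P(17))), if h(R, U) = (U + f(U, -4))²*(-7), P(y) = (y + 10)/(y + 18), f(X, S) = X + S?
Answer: I*√192305722/35 ≈ 396.21*I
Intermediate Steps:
f(X, S) = S + X
P(y) = (10 + y)/(18 + y)
h(R, U) = -7*(-4 + 2*U)² (h(R, U) = (U + (-4 + U))²*(-7) = (-4 + 2*U)²*(-7) = -7*(-4 + 2*U)²)
√(-156942 + h(608, P(17))) = √(-156942 - 28*(-2 + (10 + 17)/(18 + 17))²) = √(-156942 - 28*(-2 + 27/35)²) = √(-156942 - 28*(-43/35)²) = √(-156942 - 28*1849/1225) = √(-156942 - 7396/175) = √(-27472246/175) = I*√192305722/35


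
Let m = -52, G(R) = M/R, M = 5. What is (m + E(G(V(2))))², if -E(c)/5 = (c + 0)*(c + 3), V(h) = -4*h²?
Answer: 149744169/65536 ≈ 2284.9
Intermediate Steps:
G(R) = 5/R
E(c) = -5*c*(3 + c) (E(c) = -5*(c + 0)*(c + 3) = -5*c*(3 + c))
(m + E(G(V(2))))² = (-52 - 5*5/((-4*2²))*(3 + 5/((-4*2²))))² = (-52 - 5*5/((-4*4))*(3 + 5/((-4*4))))² = (-52 - 5*5/(-16)*(3 + 5/(-16)))² = (-52 - 5*5*(-1/16)*(3 + 5*(-1/16)))² = (-52 - 5*(-5/16)*(3 - 5/16))² = (-52 - 5*(-5/16)*43/16)² = (-52 + 1075/256)² = (-12237/256)² = 149744169/65536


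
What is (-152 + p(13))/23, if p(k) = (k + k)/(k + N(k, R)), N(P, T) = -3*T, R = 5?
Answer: -165/23 ≈ -7.1739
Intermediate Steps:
p(k) = 2*k/(-15 + k) (p(k) = (k + k)/(k - 3*5) = (2*k)/(k - 15) = (2*k)/(-15 + k) = 2*k/(-15 + k))
(-152 + p(13))/23 = (-152 + 2*13/(-15 + 13))/23 = (-152 + 2*13/(-2))*(1/23) = (-152 + 2*13*(-½))*(1/23) = (-152 - 13)*(1/23) = -165*1/23 = -165/23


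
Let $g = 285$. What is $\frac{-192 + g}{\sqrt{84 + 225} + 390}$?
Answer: $\frac{12090}{50597} - \frac{31 \sqrt{309}}{50597} \approx 0.22818$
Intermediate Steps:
$\frac{-192 + g}{\sqrt{84 + 225} + 390} = \frac{-192 + 285}{\sqrt{84 + 225} + 390} = \frac{93}{\sqrt{309} + 390} = \frac{93}{390 + \sqrt{309}}$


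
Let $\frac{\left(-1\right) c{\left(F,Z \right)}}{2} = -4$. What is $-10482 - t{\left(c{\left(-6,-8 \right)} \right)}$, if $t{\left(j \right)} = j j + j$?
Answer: $-10554$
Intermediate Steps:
$c{\left(F,Z \right)} = 8$ ($c{\left(F,Z \right)} = \left(-2\right) \left(-4\right) = 8$)
$t{\left(j \right)} = j + j^{2}$ ($t{\left(j \right)} = j^{2} + j = j + j^{2}$)
$-10482 - t{\left(c{\left(-6,-8 \right)} \right)} = -10482 - 8 \left(1 + 8\right) = -10482 - 8 \cdot 9 = -10482 - 72 = -10554$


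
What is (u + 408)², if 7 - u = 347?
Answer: 4624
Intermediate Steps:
u = -340 (u = 7 - 1*347 = 7 - 347 = -340)
(u + 408)² = (-340 + 408)² = 68² = 4624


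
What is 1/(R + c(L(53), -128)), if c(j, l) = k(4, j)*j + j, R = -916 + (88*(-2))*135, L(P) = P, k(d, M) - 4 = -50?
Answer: -1/27061 ≈ -3.6954e-5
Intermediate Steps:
k(d, M) = -46 (k(d, M) = 4 - 50 = -46)
R = -24676 (R = -916 - 176*135 = -916 - 23760 = -24676)
c(j, l) = -45*j (c(j, l) = -46*j + j = -45*j)
1/(R + c(L(53), -128)) = 1/(-24676 - 45*53) = 1/(-24676 - 2385) = 1/(-27061) = -1/27061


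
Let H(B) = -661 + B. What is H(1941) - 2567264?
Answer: -2565984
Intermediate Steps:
H(1941) - 2567264 = (-661 + 1941) - 2567264 = 1280 - 2567264 = -2565984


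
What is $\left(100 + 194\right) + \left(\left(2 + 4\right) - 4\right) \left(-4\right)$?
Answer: $286$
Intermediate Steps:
$\left(100 + 194\right) + \left(\left(2 + 4\right) - 4\right) \left(-4\right) = 294 + \left(6 - 4\right) \left(-4\right) = 294 + 2 \left(-4\right) = 294 - 8 = 286$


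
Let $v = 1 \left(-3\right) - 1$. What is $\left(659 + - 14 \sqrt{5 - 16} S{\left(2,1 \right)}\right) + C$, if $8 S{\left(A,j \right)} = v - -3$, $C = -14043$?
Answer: $-13384 + \frac{7 i \sqrt{11}}{4} \approx -13384.0 + 5.8041 i$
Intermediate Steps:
$v = -4$ ($v = -3 - 1 = -4$)
$S{\left(A,j \right)} = - \frac{1}{8}$ ($S{\left(A,j \right)} = \frac{-4 - -3}{8} = \frac{-4 + 3}{8} = \frac{1}{8} \left(-1\right) = - \frac{1}{8}$)
$\left(659 + - 14 \sqrt{5 - 16} S{\left(2,1 \right)}\right) + C = \left(659 + - 14 \sqrt{5 - 16} \left(- \frac{1}{8}\right)\right) - 14043 = \left(659 + - 14 \sqrt{-11} \left(- \frac{1}{8}\right)\right) - 14043 = \left(659 + - 14 i \sqrt{11} \left(- \frac{1}{8}\right)\right) - 14043 = \left(659 + \frac{7 i \sqrt{11}}{4}\right) - 14043 = -13384 + \frac{7 i \sqrt{11}}{4}$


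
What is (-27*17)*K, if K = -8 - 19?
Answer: 12393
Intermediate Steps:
K = -27
(-27*17)*K = -27*17*(-27) = -459*(-27) = 12393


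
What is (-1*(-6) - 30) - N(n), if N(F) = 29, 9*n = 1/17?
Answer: -53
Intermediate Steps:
n = 1/153 (n = (⅑)/17 = (⅑)*(1/17) = 1/153 ≈ 0.0065359)
(-1*(-6) - 30) - N(n) = (-1*(-6) - 30) - 1*29 = (6 - 30) - 29 = -24 - 29 = -53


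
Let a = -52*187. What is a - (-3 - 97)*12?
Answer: -8524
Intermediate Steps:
a = -9724
a - (-3 - 97)*12 = -9724 - (-3 - 97)*12 = -9724 - (-100)*12 = -9724 - 1*(-1200) = -9724 + 1200 = -8524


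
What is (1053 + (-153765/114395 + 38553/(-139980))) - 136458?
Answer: -144551189179709/1067534140 ≈ -1.3541e+5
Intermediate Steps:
(1053 + (-153765/114395 + 38553/(-139980))) - 136458 = (1053 + (-153765*1/114395 + 38553*(-1/139980))) - 136458 = (1053 + (-30753/22879 - 12851/46660)) - 136458 = (1053 - 1728953009/1067534140) - 136458 = 1122384496411/1067534140 - 136458 = -144551189179709/1067534140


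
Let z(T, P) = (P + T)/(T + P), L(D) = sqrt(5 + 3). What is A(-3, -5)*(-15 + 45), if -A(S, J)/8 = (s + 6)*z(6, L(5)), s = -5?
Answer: -240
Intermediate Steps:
L(D) = 2*sqrt(2) (L(D) = sqrt(8) = 2*sqrt(2))
z(T, P) = 1 (z(T, P) = (P + T)/(P + T) = 1)
A(S, J) = -8 (A(S, J) = -8*(-5 + 6) = -8)
A(-3, -5)*(-15 + 45) = -8*(-15 + 45) = -8*30 = -240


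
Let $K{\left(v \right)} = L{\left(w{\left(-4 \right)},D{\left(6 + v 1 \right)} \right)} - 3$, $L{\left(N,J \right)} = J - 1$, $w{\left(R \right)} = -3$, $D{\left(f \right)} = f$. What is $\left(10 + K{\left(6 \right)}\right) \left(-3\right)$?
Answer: $-54$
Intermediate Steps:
$L{\left(N,J \right)} = -1 + J$
$K{\left(v \right)} = 2 + v$ ($K{\left(v \right)} = \left(-1 + \left(6 + v 1\right)\right) - 3 = \left(-1 + \left(6 + v\right)\right) - 3 = \left(5 + v\right) - 3 = 2 + v$)
$\left(10 + K{\left(6 \right)}\right) \left(-3\right) = \left(10 + \left(2 + 6\right)\right) \left(-3\right) = \left(10 + 8\right) \left(-3\right) = 18 \left(-3\right) = -54$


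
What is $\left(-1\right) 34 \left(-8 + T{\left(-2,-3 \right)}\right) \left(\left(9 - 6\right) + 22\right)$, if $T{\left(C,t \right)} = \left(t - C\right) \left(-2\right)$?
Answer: $5100$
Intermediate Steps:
$T{\left(C,t \right)} = - 2 t + 2 C$
$\left(-1\right) 34 \left(-8 + T{\left(-2,-3 \right)}\right) \left(\left(9 - 6\right) + 22\right) = \left(-1\right) 34 \left(-8 + \left(\left(-2\right) \left(-3\right) + 2 \left(-2\right)\right)\right) \left(\left(9 - 6\right) + 22\right) = - 34 \left(-8 + \left(6 - 4\right)\right) \left(3 + 22\right) = - 34 \left(-8 + 2\right) 25 = - 34 \left(\left(-6\right) 25\right) = \left(-34\right) \left(-150\right) = 5100$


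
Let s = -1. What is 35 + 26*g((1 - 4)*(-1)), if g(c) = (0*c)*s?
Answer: 35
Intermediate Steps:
g(c) = 0 (g(c) = (0*c)*(-1) = 0*(-1) = 0)
35 + 26*g((1 - 4)*(-1)) = 35 + 26*0 = 35 + 0 = 35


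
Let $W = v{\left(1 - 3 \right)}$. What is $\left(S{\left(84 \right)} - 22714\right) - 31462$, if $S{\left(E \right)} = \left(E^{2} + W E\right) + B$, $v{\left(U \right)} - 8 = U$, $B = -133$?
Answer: $-46749$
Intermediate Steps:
$v{\left(U \right)} = 8 + U$
$W = 6$ ($W = 8 + \left(1 - 3\right) = 8 - 2 = 6$)
$S{\left(E \right)} = -133 + E^{2} + 6 E$ ($S{\left(E \right)} = \left(E^{2} + 6 E\right) - 133 = -133 + E^{2} + 6 E$)
$\left(S{\left(84 \right)} - 22714\right) - 31462 = \left(\left(-133 + 84^{2} + 6 \cdot 84\right) - 22714\right) - 31462 = \left(\left(-133 + 7056 + 504\right) - 22714\right) - 31462 = \left(7427 - 22714\right) - 31462 = -15287 - 31462 = -46749$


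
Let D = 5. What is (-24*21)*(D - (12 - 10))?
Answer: -1512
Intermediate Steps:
(-24*21)*(D - (12 - 10)) = (-24*21)*(5 - (12 - 10)) = -504*(5 - 1*2) = -504*(5 - 2) = -504*3 = -1512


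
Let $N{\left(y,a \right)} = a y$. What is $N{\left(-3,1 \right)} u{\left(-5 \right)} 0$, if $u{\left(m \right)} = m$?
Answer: $0$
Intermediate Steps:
$N{\left(-3,1 \right)} u{\left(-5 \right)} 0 = 1 \left(-3\right) \left(-5\right) 0 = \left(-3\right) \left(-5\right) 0 = 15 \cdot 0 = 0$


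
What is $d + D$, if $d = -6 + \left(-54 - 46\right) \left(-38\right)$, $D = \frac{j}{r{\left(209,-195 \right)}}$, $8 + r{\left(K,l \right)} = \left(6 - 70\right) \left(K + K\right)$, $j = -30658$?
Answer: $\frac{50779049}{13380} \approx 3795.1$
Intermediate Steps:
$r{\left(K,l \right)} = -8 - 128 K$ ($r{\left(K,l \right)} = -8 + \left(6 - 70\right) \left(K + K\right) = -8 - 64 \cdot 2 K = -8 - 128 K$)
$D = \frac{15329}{13380}$ ($D = - \frac{30658}{-8 - 26752} = - \frac{30658}{-26760} = \left(-30658\right) \left(- \frac{1}{26760}\right) = \frac{15329}{13380} \approx 1.1457$)
$d = 3794$ ($d = -6 - -3800 = -6 + 3800 = 3794$)
$d + D = 3794 + \frac{15329}{13380} = \frac{50779049}{13380}$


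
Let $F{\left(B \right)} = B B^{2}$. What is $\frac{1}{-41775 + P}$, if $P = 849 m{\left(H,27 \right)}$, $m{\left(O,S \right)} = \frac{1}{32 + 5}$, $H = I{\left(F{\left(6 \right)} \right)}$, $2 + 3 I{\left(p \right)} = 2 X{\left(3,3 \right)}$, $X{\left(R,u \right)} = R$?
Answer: $- \frac{37}{1544826} \approx -2.3951 \cdot 10^{-5}$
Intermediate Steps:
$F{\left(B \right)} = B^{3}$
$I{\left(p \right)} = \frac{4}{3}$ ($I{\left(p \right)} = - \frac{2}{3} + \frac{2 \cdot 3}{3} = - \frac{2}{3} + \frac{1}{3} \cdot 6 = - \frac{2}{3} + 2 = \frac{4}{3}$)
$H = \frac{4}{3} \approx 1.3333$
$m{\left(O,S \right)} = \frac{1}{37}$
$P = \frac{849}{37}$ ($P = 849 \cdot \frac{1}{37} = \frac{849}{37} \approx 22.946$)
$\frac{1}{-41775 + P} = \frac{1}{-41775 + \frac{849}{37}} = \frac{1}{- \frac{1544826}{37}} = - \frac{37}{1544826}$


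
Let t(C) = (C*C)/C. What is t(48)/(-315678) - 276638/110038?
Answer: -7277817699/2894714647 ≈ -2.5142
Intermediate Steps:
t(C) = C (t(C) = C**2/C = C)
t(48)/(-315678) - 276638/110038 = 48/(-315678) - 276638/110038 = 48*(-1/315678) - 276638*1/110038 = -8/52613 - 138319/55019 = -7277817699/2894714647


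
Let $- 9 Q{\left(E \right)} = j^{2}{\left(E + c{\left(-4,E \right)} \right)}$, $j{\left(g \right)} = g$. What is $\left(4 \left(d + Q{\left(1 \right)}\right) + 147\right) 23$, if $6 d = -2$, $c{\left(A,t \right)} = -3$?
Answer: $\frac{29785}{9} \approx 3309.4$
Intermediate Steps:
$d = - \frac{1}{3}$ ($d = \frac{1}{6} \left(-2\right) = - \frac{1}{3} \approx -0.33333$)
$Q{\left(E \right)} = - \frac{\left(-3 + E\right)^{2}}{9}$ ($Q{\left(E \right)} = - \frac{\left(E - 3\right)^{2}}{9} = - \frac{\left(-3 + E\right)^{2}}{9}$)
$\left(4 \left(d + Q{\left(1 \right)}\right) + 147\right) 23 = \left(4 \left(- \frac{1}{3} - \frac{\left(-3 + 1\right)^{2}}{9}\right) + 147\right) 23 = \left(4 \left(- \frac{1}{3} - \frac{\left(-2\right)^{2}}{9}\right) + 147\right) 23 = \left(4 \left(- \frac{1}{3} - \frac{4}{9}\right) + 147\right) 23 = \left(4 \left(- \frac{7}{9}\right) + 147\right) 23 = \left(- \frac{28}{9} + 147\right) 23 = \frac{1295}{9} \cdot 23 = \frac{29785}{9}$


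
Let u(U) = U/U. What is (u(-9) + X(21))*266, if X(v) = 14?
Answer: 3990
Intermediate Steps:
u(U) = 1
(u(-9) + X(21))*266 = (1 + 14)*266 = 15*266 = 3990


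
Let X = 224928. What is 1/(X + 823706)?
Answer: 1/1048634 ≈ 9.5362e-7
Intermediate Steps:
1/(X + 823706) = 1/(224928 + 823706) = 1/1048634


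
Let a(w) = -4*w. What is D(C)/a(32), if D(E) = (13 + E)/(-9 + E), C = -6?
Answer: 7/1920 ≈ 0.0036458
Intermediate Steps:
D(E) = (13 + E)/(-9 + E)
D(C)/a(32) = ((13 - 6)/(-9 - 6))/((-4*32)) = (7/(-15))/(-128) = -1/15*7*(-1/128) = -7/15*(-1/128) = 7/1920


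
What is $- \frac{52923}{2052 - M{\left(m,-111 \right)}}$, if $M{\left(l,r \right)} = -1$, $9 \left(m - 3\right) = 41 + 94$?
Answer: $- \frac{52923}{2053} \approx -25.778$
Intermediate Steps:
$m = 18$ ($m = 3 + \frac{41 + 94}{9} = 3 + \frac{1}{9} \cdot 135 = 3 + 15 = 18$)
$- \frac{52923}{2052 - M{\left(m,-111 \right)}} = - \frac{52923}{2052 - -1} = - \frac{52923}{2052 + 1} = - \frac{52923}{2053}$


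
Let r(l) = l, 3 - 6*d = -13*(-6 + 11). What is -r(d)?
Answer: -34/3 ≈ -11.333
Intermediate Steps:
d = 34/3 (d = 1/2 - (-13)*(-6 + 11)/6 = 1/2 - (-13)*5/6 = 1/2 - 1/6*(-65) = 1/2 + 65/6 = 34/3 ≈ 11.333)
-r(d) = -1*34/3 = -34/3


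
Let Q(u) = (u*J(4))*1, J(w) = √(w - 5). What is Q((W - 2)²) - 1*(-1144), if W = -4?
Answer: 1144 + 36*I ≈ 1144.0 + 36.0*I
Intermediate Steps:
J(w) = √(-5 + w)
Q(u) = I*u (Q(u) = (u*√(-5 + 4))*1 = (u*√(-1))*1 = (u*I)*1 = (I*u)*1 = I*u)
Q((W - 2)²) - 1*(-1144) = I*(-4 - 2)² - 1*(-1144) = I*(-6)² + 1144 = I*36 + 1144 = 36*I + 1144 = 1144 + 36*I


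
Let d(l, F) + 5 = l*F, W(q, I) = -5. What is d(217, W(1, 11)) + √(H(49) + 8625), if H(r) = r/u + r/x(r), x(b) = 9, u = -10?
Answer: -1090 + √7762990/30 ≈ -997.13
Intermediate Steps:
H(r) = r/90 (H(r) = r/(-10) + r/9 = r*(-⅒) + r*(⅑) = -r/10 + r/9 = r/90)
d(l, F) = -5 + F*l (d(l, F) = -5 + l*F = -5 + F*l)
d(217, W(1, 11)) + √(H(49) + 8625) = (-5 - 5*217) + √((1/90)*49 + 8625) = (-5 - 1085) + √(49/90 + 8625) = -1090 + √(776299/90) = -1090 + √7762990/30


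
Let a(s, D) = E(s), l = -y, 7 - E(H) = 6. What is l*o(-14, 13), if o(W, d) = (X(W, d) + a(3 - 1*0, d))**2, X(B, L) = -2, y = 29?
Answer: -29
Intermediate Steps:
E(H) = 1 (E(H) = 7 - 1*6 = 7 - 6 = 1)
l = -29 (l = -1*29 = -29)
a(s, D) = 1
o(W, d) = 1 (o(W, d) = (-2 + 1)**2 = (-1)**2 = 1)
l*o(-14, 13) = -29*1 = -29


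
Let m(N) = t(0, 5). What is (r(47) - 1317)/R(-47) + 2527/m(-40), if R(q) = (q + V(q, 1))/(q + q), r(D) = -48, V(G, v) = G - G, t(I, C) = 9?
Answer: -22043/9 ≈ -2449.2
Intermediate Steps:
V(G, v) = 0
R(q) = 1/2 (R(q) = (q + 0)/(q + q) = q/((2*q)) = q*(1/(2*q)) = 1/2)
m(N) = 9
(r(47) - 1317)/R(-47) + 2527/m(-40) = (-48 - 1317)/(1/2) + 2527/9 = -1365*2 + 2527*(1/9) = -2730 + 2527/9 = -22043/9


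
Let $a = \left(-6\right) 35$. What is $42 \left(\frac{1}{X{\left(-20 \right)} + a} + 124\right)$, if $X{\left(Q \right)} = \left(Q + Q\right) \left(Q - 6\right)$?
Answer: $\frac{2161341}{415} \approx 5208.0$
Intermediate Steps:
$X{\left(Q \right)} = 2 Q \left(-6 + Q\right)$ ($X{\left(Q \right)} = 2 Q \left(Q - 6\right) = 2 Q \left(-6 + Q\right)$)
$a = -210$
$42 \left(\frac{1}{X{\left(-20 \right)} + a} + 124\right) = 42 \left(\frac{1}{2 \left(-20\right) \left(-6 - 20\right) - 210} + 124\right) = 42 \left(\frac{1}{2 \left(-20\right) \left(-26\right) - 210} + 124\right) = 42 \left(\frac{1}{1040 - 210} + 124\right) = 42 \left(\frac{1}{830} + 124\right) = 42 \cdot \frac{102921}{830} = \frac{2161341}{415}$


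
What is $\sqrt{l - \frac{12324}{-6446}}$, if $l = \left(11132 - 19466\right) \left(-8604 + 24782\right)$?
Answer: $\frac{i \sqrt{1400551013276382}}{3223} \approx 11612.0 i$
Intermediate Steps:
$l = -134827452$ ($l = \left(-8334\right) 16178 = -134827452$)
$\sqrt{l - \frac{12324}{-6446}} = \sqrt{-134827452 - \frac{12324}{-6446}} = \sqrt{-134827452 - - \frac{6162}{3223}} = \sqrt{-134827452 + \frac{6162}{3223}} = \sqrt{- \frac{434548871634}{3223}} = \frac{i \sqrt{1400551013276382}}{3223}$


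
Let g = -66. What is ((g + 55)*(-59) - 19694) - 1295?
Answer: -20340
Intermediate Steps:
((g + 55)*(-59) - 19694) - 1295 = ((-66 + 55)*(-59) - 19694) - 1295 = (-11*(-59) - 19694) - 1295 = (649 - 19694) - 1295 = -19045 - 1295 = -20340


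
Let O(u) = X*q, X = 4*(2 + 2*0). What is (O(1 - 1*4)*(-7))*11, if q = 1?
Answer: -616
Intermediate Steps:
X = 8 (X = 4*(2 + 0) = 4*2 = 8)
O(u) = 8 (O(u) = 8*1 = 8)
(O(1 - 1*4)*(-7))*11 = (8*(-7))*11 = -56*11 = -616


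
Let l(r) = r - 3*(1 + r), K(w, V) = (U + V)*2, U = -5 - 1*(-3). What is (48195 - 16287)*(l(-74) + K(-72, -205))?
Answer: -8583252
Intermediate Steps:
U = -2 (U = -5 + 3 = -2)
K(w, V) = -4 + 2*V (K(w, V) = (-2 + V)*2 = -4 + 2*V)
l(r) = -3 - 2*r (l(r) = r + (-3 - 3*r) = -3 - 2*r)
(48195 - 16287)*(l(-74) + K(-72, -205)) = (48195 - 16287)*((-3 - 2*(-74)) + (-4 + 2*(-205))) = 31908*((-3 + 148) + (-4 - 410)) = 31908*(145 - 414) = 31908*(-269) = -8583252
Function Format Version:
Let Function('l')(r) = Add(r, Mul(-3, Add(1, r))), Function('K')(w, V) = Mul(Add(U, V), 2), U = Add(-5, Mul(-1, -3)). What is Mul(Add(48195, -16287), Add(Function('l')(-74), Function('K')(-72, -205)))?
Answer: -8583252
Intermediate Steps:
U = -2 (U = Add(-5, 3) = -2)
Function('K')(w, V) = Add(-4, Mul(2, V)) (Function('K')(w, V) = Mul(Add(-2, V), 2) = Add(-4, Mul(2, V)))
Function('l')(r) = Add(-3, Mul(-2, r)) (Function('l')(r) = Add(r, Add(-3, Mul(-3, r))) = Add(-3, Mul(-2, r)))
Mul(Add(48195, -16287), Add(Function('l')(-74), Function('K')(-72, -205))) = Mul(Add(48195, -16287), Add(Add(-3, Mul(-2, -74)), Add(-4, Mul(2, -205)))) = Mul(31908, Add(Add(-3, 148), Add(-4, -410))) = Mul(31908, Add(145, -414)) = Mul(31908, -269) = -8583252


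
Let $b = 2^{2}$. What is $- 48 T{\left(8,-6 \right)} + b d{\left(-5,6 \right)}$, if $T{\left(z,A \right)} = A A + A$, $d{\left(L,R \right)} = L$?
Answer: $-1460$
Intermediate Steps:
$b = 4$
$T{\left(z,A \right)} = A + A^{2}$ ($T{\left(z,A \right)} = A^{2} + A = A + A^{2}$)
$- 48 T{\left(8,-6 \right)} + b d{\left(-5,6 \right)} = - 48 \left(- 6 \left(1 - 6\right)\right) + 4 \left(-5\right) = - 48 \left(\left(-6\right) \left(-5\right)\right) - 20 = \left(-48\right) 30 - 20 = -1440 - 20 = -1460$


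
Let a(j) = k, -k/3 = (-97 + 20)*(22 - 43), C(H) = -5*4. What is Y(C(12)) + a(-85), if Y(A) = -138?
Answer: -4989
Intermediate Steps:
C(H) = -20
k = -4851 (k = -3*(-97 + 20)*(22 - 43) = -(-231)*(-21) = -3*1617 = -4851)
a(j) = -4851
Y(C(12)) + a(-85) = -138 - 4851 = -4989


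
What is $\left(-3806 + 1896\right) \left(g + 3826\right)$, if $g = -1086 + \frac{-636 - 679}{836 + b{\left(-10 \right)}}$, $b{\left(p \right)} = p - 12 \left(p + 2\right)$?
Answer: $- \frac{2411341575}{461} \approx -5.2307 \cdot 10^{6}$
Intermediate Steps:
$b{\left(p \right)} = -24 - 11 p$ ($b{\left(p \right)} = p - 12 \left(2 + p\right) = p - \left(24 + 12 p\right) = -24 - 11 p$)
$g = - \frac{1002607}{922}$ ($g = -1086 + \frac{-636 - 679}{836 - -86} = -1086 - \frac{1315}{836 + \left(-24 + 110\right)} = -1086 - \frac{1315}{836 + 86} = -1086 - \frac{1315}{922} = - \frac{1002607}{922} \approx -1087.4$)
$\left(-3806 + 1896\right) \left(g + 3826\right) = \left(-3806 + 1896\right) \left(- \frac{1002607}{922} + 3826\right) = \left(-1910\right) \frac{2524965}{922} = - \frac{2411341575}{461}$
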